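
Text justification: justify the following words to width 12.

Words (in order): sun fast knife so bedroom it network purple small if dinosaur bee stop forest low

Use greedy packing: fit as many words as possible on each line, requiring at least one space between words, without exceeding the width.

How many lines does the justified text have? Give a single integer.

Answer: 8

Derivation:
Line 1: ['sun', 'fast'] (min_width=8, slack=4)
Line 2: ['knife', 'so'] (min_width=8, slack=4)
Line 3: ['bedroom', 'it'] (min_width=10, slack=2)
Line 4: ['network'] (min_width=7, slack=5)
Line 5: ['purple', 'small'] (min_width=12, slack=0)
Line 6: ['if', 'dinosaur'] (min_width=11, slack=1)
Line 7: ['bee', 'stop'] (min_width=8, slack=4)
Line 8: ['forest', 'low'] (min_width=10, slack=2)
Total lines: 8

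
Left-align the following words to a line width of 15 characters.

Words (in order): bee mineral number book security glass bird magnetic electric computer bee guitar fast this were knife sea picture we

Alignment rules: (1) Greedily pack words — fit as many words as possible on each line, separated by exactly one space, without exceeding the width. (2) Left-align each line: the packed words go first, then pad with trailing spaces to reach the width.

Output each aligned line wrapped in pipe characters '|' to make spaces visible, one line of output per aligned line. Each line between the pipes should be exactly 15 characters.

Line 1: ['bee', 'mineral'] (min_width=11, slack=4)
Line 2: ['number', 'book'] (min_width=11, slack=4)
Line 3: ['security', 'glass'] (min_width=14, slack=1)
Line 4: ['bird', 'magnetic'] (min_width=13, slack=2)
Line 5: ['electric'] (min_width=8, slack=7)
Line 6: ['computer', 'bee'] (min_width=12, slack=3)
Line 7: ['guitar', 'fast'] (min_width=11, slack=4)
Line 8: ['this', 'were', 'knife'] (min_width=15, slack=0)
Line 9: ['sea', 'picture', 'we'] (min_width=14, slack=1)

Answer: |bee mineral    |
|number book    |
|security glass |
|bird magnetic  |
|electric       |
|computer bee   |
|guitar fast    |
|this were knife|
|sea picture we |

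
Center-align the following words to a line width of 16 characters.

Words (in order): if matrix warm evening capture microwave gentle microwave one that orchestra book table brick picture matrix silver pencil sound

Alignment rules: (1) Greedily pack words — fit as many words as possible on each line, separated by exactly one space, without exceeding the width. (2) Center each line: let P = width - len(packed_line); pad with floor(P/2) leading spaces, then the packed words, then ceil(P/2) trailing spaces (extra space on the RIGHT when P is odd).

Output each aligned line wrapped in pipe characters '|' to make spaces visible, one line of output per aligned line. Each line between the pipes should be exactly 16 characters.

Answer: | if matrix warm |
|evening capture |
|microwave gentle|
| microwave one  |
| that orchestra |
|book table brick|
| picture matrix |
| silver pencil  |
|     sound      |

Derivation:
Line 1: ['if', 'matrix', 'warm'] (min_width=14, slack=2)
Line 2: ['evening', 'capture'] (min_width=15, slack=1)
Line 3: ['microwave', 'gentle'] (min_width=16, slack=0)
Line 4: ['microwave', 'one'] (min_width=13, slack=3)
Line 5: ['that', 'orchestra'] (min_width=14, slack=2)
Line 6: ['book', 'table', 'brick'] (min_width=16, slack=0)
Line 7: ['picture', 'matrix'] (min_width=14, slack=2)
Line 8: ['silver', 'pencil'] (min_width=13, slack=3)
Line 9: ['sound'] (min_width=5, slack=11)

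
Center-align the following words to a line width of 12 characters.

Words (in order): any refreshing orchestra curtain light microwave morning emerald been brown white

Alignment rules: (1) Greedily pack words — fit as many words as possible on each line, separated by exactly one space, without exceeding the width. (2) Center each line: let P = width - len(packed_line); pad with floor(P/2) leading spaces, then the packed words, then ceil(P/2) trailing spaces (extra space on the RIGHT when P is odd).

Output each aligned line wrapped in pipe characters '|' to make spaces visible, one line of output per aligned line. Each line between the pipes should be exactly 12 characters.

Answer: |    any     |
| refreshing |
| orchestra  |
|  curtain   |
|   light    |
| microwave  |
|  morning   |
|emerald been|
|brown white |

Derivation:
Line 1: ['any'] (min_width=3, slack=9)
Line 2: ['refreshing'] (min_width=10, slack=2)
Line 3: ['orchestra'] (min_width=9, slack=3)
Line 4: ['curtain'] (min_width=7, slack=5)
Line 5: ['light'] (min_width=5, slack=7)
Line 6: ['microwave'] (min_width=9, slack=3)
Line 7: ['morning'] (min_width=7, slack=5)
Line 8: ['emerald', 'been'] (min_width=12, slack=0)
Line 9: ['brown', 'white'] (min_width=11, slack=1)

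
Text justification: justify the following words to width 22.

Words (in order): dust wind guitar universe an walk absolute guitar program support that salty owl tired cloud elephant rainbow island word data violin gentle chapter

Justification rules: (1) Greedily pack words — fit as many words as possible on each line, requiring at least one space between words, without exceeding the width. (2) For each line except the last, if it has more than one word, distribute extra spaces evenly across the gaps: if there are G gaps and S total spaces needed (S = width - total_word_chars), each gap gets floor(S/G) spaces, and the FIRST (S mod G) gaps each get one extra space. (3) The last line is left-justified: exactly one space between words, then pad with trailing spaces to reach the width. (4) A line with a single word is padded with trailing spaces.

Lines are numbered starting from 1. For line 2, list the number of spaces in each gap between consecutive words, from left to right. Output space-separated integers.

Line 1: ['dust', 'wind', 'guitar'] (min_width=16, slack=6)
Line 2: ['universe', 'an', 'walk'] (min_width=16, slack=6)
Line 3: ['absolute', 'guitar'] (min_width=15, slack=7)
Line 4: ['program', 'support', 'that'] (min_width=20, slack=2)
Line 5: ['salty', 'owl', 'tired', 'cloud'] (min_width=21, slack=1)
Line 6: ['elephant', 'rainbow'] (min_width=16, slack=6)
Line 7: ['island', 'word', 'data'] (min_width=16, slack=6)
Line 8: ['violin', 'gentle', 'chapter'] (min_width=21, slack=1)

Answer: 4 4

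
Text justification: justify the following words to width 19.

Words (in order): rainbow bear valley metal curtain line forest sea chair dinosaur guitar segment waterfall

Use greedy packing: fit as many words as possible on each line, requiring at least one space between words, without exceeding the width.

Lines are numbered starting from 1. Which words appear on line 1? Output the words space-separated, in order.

Answer: rainbow bear valley

Derivation:
Line 1: ['rainbow', 'bear', 'valley'] (min_width=19, slack=0)
Line 2: ['metal', 'curtain', 'line'] (min_width=18, slack=1)
Line 3: ['forest', 'sea', 'chair'] (min_width=16, slack=3)
Line 4: ['dinosaur', 'guitar'] (min_width=15, slack=4)
Line 5: ['segment', 'waterfall'] (min_width=17, slack=2)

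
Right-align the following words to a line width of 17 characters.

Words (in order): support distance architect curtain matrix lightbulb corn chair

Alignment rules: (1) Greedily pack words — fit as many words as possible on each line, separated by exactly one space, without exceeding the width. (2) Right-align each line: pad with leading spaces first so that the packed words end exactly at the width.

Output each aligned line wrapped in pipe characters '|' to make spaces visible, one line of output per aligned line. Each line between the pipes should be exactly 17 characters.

Line 1: ['support', 'distance'] (min_width=16, slack=1)
Line 2: ['architect', 'curtain'] (min_width=17, slack=0)
Line 3: ['matrix', 'lightbulb'] (min_width=16, slack=1)
Line 4: ['corn', 'chair'] (min_width=10, slack=7)

Answer: | support distance|
|architect curtain|
| matrix lightbulb|
|       corn chair|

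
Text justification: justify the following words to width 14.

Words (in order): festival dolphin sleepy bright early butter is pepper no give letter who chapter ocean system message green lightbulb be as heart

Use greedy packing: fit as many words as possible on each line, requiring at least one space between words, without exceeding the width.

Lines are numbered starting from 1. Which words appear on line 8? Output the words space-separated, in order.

Line 1: ['festival'] (min_width=8, slack=6)
Line 2: ['dolphin', 'sleepy'] (min_width=14, slack=0)
Line 3: ['bright', 'early'] (min_width=12, slack=2)
Line 4: ['butter', 'is'] (min_width=9, slack=5)
Line 5: ['pepper', 'no', 'give'] (min_width=14, slack=0)
Line 6: ['letter', 'who'] (min_width=10, slack=4)
Line 7: ['chapter', 'ocean'] (min_width=13, slack=1)
Line 8: ['system', 'message'] (min_width=14, slack=0)
Line 9: ['green'] (min_width=5, slack=9)
Line 10: ['lightbulb', 'be'] (min_width=12, slack=2)
Line 11: ['as', 'heart'] (min_width=8, slack=6)

Answer: system message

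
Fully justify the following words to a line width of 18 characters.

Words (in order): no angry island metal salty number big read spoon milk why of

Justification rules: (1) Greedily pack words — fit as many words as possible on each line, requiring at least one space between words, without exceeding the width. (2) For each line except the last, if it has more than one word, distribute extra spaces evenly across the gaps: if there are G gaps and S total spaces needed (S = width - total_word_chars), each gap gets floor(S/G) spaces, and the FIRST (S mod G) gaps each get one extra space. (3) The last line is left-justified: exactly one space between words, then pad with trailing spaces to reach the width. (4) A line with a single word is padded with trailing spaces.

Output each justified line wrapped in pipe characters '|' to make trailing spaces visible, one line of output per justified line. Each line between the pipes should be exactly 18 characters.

Answer: |no   angry  island|
|metal salty number|
|big   read   spoon|
|milk why of       |

Derivation:
Line 1: ['no', 'angry', 'island'] (min_width=15, slack=3)
Line 2: ['metal', 'salty', 'number'] (min_width=18, slack=0)
Line 3: ['big', 'read', 'spoon'] (min_width=14, slack=4)
Line 4: ['milk', 'why', 'of'] (min_width=11, slack=7)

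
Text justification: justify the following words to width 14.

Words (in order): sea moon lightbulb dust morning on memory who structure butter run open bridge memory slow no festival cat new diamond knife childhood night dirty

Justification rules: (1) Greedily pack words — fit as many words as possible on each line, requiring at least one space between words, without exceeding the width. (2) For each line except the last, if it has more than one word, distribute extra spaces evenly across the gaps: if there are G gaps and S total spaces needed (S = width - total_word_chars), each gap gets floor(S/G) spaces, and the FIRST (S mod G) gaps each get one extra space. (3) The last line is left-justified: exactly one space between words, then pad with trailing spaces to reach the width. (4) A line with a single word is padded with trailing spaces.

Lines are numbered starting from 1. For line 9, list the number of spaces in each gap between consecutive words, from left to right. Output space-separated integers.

Line 1: ['sea', 'moon'] (min_width=8, slack=6)
Line 2: ['lightbulb', 'dust'] (min_width=14, slack=0)
Line 3: ['morning', 'on'] (min_width=10, slack=4)
Line 4: ['memory', 'who'] (min_width=10, slack=4)
Line 5: ['structure'] (min_width=9, slack=5)
Line 6: ['butter', 'run'] (min_width=10, slack=4)
Line 7: ['open', 'bridge'] (min_width=11, slack=3)
Line 8: ['memory', 'slow', 'no'] (min_width=14, slack=0)
Line 9: ['festival', 'cat'] (min_width=12, slack=2)
Line 10: ['new', 'diamond'] (min_width=11, slack=3)
Line 11: ['knife'] (min_width=5, slack=9)
Line 12: ['childhood'] (min_width=9, slack=5)
Line 13: ['night', 'dirty'] (min_width=11, slack=3)

Answer: 3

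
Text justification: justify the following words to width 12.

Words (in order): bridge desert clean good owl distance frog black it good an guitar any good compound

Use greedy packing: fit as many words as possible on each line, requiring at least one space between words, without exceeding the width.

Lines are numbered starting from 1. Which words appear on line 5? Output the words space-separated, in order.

Answer: frog black

Derivation:
Line 1: ['bridge'] (min_width=6, slack=6)
Line 2: ['desert', 'clean'] (min_width=12, slack=0)
Line 3: ['good', 'owl'] (min_width=8, slack=4)
Line 4: ['distance'] (min_width=8, slack=4)
Line 5: ['frog', 'black'] (min_width=10, slack=2)
Line 6: ['it', 'good', 'an'] (min_width=10, slack=2)
Line 7: ['guitar', 'any'] (min_width=10, slack=2)
Line 8: ['good'] (min_width=4, slack=8)
Line 9: ['compound'] (min_width=8, slack=4)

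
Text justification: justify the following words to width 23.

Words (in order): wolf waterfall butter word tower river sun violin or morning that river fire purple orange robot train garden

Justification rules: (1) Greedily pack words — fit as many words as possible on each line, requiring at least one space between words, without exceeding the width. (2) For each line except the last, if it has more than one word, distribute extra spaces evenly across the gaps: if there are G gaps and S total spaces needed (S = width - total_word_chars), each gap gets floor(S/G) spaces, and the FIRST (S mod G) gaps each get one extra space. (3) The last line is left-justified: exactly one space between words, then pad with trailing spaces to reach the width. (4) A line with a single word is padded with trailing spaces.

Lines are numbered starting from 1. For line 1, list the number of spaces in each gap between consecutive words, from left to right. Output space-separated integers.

Line 1: ['wolf', 'waterfall', 'butter'] (min_width=21, slack=2)
Line 2: ['word', 'tower', 'river', 'sun'] (min_width=20, slack=3)
Line 3: ['violin', 'or', 'morning', 'that'] (min_width=22, slack=1)
Line 4: ['river', 'fire', 'purple'] (min_width=17, slack=6)
Line 5: ['orange', 'robot', 'train'] (min_width=18, slack=5)
Line 6: ['garden'] (min_width=6, slack=17)

Answer: 2 2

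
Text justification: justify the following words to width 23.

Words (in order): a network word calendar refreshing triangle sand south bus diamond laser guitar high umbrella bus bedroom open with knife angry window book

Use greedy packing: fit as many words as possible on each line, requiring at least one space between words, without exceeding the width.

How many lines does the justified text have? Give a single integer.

Answer: 7

Derivation:
Line 1: ['a', 'network', 'word', 'calendar'] (min_width=23, slack=0)
Line 2: ['refreshing', 'triangle'] (min_width=19, slack=4)
Line 3: ['sand', 'south', 'bus', 'diamond'] (min_width=22, slack=1)
Line 4: ['laser', 'guitar', 'high'] (min_width=17, slack=6)
Line 5: ['umbrella', 'bus', 'bedroom'] (min_width=20, slack=3)
Line 6: ['open', 'with', 'knife', 'angry'] (min_width=21, slack=2)
Line 7: ['window', 'book'] (min_width=11, slack=12)
Total lines: 7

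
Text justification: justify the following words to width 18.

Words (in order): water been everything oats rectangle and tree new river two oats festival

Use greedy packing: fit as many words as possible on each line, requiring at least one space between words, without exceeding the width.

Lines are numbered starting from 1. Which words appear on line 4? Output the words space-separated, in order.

Answer: new river two oats

Derivation:
Line 1: ['water', 'been'] (min_width=10, slack=8)
Line 2: ['everything', 'oats'] (min_width=15, slack=3)
Line 3: ['rectangle', 'and', 'tree'] (min_width=18, slack=0)
Line 4: ['new', 'river', 'two', 'oats'] (min_width=18, slack=0)
Line 5: ['festival'] (min_width=8, slack=10)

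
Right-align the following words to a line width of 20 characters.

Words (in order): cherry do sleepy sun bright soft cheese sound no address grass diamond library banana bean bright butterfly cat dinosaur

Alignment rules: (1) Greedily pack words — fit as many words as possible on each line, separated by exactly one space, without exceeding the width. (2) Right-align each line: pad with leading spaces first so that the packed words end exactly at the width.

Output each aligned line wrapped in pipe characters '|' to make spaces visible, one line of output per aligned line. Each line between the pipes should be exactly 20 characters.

Line 1: ['cherry', 'do', 'sleepy', 'sun'] (min_width=20, slack=0)
Line 2: ['bright', 'soft', 'cheese'] (min_width=18, slack=2)
Line 3: ['sound', 'no', 'address'] (min_width=16, slack=4)
Line 4: ['grass', 'diamond'] (min_width=13, slack=7)
Line 5: ['library', 'banana', 'bean'] (min_width=19, slack=1)
Line 6: ['bright', 'butterfly', 'cat'] (min_width=20, slack=0)
Line 7: ['dinosaur'] (min_width=8, slack=12)

Answer: |cherry do sleepy sun|
|  bright soft cheese|
|    sound no address|
|       grass diamond|
| library banana bean|
|bright butterfly cat|
|            dinosaur|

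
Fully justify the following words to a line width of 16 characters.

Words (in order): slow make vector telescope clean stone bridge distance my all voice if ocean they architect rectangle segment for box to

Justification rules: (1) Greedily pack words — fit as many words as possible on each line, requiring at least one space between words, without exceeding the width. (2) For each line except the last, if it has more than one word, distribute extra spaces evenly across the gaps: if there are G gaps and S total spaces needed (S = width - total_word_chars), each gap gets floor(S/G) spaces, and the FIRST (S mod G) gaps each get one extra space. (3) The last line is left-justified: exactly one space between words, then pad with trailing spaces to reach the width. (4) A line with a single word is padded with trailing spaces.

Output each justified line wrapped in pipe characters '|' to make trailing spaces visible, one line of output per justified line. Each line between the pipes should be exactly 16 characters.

Line 1: ['slow', 'make', 'vector'] (min_width=16, slack=0)
Line 2: ['telescope', 'clean'] (min_width=15, slack=1)
Line 3: ['stone', 'bridge'] (min_width=12, slack=4)
Line 4: ['distance', 'my', 'all'] (min_width=15, slack=1)
Line 5: ['voice', 'if', 'ocean'] (min_width=14, slack=2)
Line 6: ['they', 'architect'] (min_width=14, slack=2)
Line 7: ['rectangle'] (min_width=9, slack=7)
Line 8: ['segment', 'for', 'box'] (min_width=15, slack=1)
Line 9: ['to'] (min_width=2, slack=14)

Answer: |slow make vector|
|telescope  clean|
|stone     bridge|
|distance  my all|
|voice  if  ocean|
|they   architect|
|rectangle       |
|segment  for box|
|to              |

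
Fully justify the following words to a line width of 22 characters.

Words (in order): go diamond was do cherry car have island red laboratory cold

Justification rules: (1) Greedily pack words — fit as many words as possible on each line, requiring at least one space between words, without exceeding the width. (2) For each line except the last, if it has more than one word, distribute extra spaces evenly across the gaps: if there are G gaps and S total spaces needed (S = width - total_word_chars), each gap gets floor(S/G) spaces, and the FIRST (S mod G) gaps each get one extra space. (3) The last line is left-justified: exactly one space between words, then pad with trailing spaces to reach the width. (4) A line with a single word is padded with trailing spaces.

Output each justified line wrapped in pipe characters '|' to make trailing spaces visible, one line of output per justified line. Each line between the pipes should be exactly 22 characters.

Line 1: ['go', 'diamond', 'was', 'do'] (min_width=17, slack=5)
Line 2: ['cherry', 'car', 'have', 'island'] (min_width=22, slack=0)
Line 3: ['red', 'laboratory', 'cold'] (min_width=19, slack=3)

Answer: |go   diamond   was  do|
|cherry car have island|
|red laboratory cold   |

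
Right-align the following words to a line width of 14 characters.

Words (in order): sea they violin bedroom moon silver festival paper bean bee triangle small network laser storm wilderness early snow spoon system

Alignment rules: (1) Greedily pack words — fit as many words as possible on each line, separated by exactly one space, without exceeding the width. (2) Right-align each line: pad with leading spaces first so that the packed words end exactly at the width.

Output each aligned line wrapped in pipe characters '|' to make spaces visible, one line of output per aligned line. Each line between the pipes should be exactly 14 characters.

Line 1: ['sea', 'they'] (min_width=8, slack=6)
Line 2: ['violin', 'bedroom'] (min_width=14, slack=0)
Line 3: ['moon', 'silver'] (min_width=11, slack=3)
Line 4: ['festival', 'paper'] (min_width=14, slack=0)
Line 5: ['bean', 'bee'] (min_width=8, slack=6)
Line 6: ['triangle', 'small'] (min_width=14, slack=0)
Line 7: ['network', 'laser'] (min_width=13, slack=1)
Line 8: ['storm'] (min_width=5, slack=9)
Line 9: ['wilderness'] (min_width=10, slack=4)
Line 10: ['early', 'snow'] (min_width=10, slack=4)
Line 11: ['spoon', 'system'] (min_width=12, slack=2)

Answer: |      sea they|
|violin bedroom|
|   moon silver|
|festival paper|
|      bean bee|
|triangle small|
| network laser|
|         storm|
|    wilderness|
|    early snow|
|  spoon system|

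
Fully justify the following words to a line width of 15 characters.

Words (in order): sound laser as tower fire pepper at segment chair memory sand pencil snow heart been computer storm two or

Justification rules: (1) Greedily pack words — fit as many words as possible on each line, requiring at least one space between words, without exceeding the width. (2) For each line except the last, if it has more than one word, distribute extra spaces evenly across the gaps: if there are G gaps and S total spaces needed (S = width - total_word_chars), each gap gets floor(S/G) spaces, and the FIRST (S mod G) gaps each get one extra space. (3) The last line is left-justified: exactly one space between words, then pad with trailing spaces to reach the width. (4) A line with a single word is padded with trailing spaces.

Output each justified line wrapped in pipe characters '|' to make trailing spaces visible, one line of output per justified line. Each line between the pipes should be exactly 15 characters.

Answer: |sound  laser as|
|tower      fire|
|pepper       at|
|segment   chair|
|memory     sand|
|pencil     snow|
|heart      been|
|computer  storm|
|two or         |

Derivation:
Line 1: ['sound', 'laser', 'as'] (min_width=14, slack=1)
Line 2: ['tower', 'fire'] (min_width=10, slack=5)
Line 3: ['pepper', 'at'] (min_width=9, slack=6)
Line 4: ['segment', 'chair'] (min_width=13, slack=2)
Line 5: ['memory', 'sand'] (min_width=11, slack=4)
Line 6: ['pencil', 'snow'] (min_width=11, slack=4)
Line 7: ['heart', 'been'] (min_width=10, slack=5)
Line 8: ['computer', 'storm'] (min_width=14, slack=1)
Line 9: ['two', 'or'] (min_width=6, slack=9)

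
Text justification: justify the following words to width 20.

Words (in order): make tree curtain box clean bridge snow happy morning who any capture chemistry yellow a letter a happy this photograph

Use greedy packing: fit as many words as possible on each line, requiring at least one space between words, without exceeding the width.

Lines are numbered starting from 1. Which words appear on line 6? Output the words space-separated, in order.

Answer: letter a happy this

Derivation:
Line 1: ['make', 'tree', 'curtain'] (min_width=17, slack=3)
Line 2: ['box', 'clean', 'bridge'] (min_width=16, slack=4)
Line 3: ['snow', 'happy', 'morning'] (min_width=18, slack=2)
Line 4: ['who', 'any', 'capture'] (min_width=15, slack=5)
Line 5: ['chemistry', 'yellow', 'a'] (min_width=18, slack=2)
Line 6: ['letter', 'a', 'happy', 'this'] (min_width=19, slack=1)
Line 7: ['photograph'] (min_width=10, slack=10)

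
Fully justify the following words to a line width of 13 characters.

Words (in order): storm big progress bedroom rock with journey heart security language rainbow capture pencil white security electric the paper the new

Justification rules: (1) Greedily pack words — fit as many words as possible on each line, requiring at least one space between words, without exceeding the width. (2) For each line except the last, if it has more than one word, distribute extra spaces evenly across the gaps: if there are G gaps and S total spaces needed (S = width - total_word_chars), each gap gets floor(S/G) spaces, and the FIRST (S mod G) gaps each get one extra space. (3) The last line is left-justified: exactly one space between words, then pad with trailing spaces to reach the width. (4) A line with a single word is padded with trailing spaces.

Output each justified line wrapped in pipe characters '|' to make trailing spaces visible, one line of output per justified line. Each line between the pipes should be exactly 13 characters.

Answer: |storm     big|
|progress     |
|bedroom  rock|
|with  journey|
|heart        |
|security     |
|language     |
|rainbow      |
|capture      |
|pencil  white|
|security     |
|electric  the|
|paper the new|

Derivation:
Line 1: ['storm', 'big'] (min_width=9, slack=4)
Line 2: ['progress'] (min_width=8, slack=5)
Line 3: ['bedroom', 'rock'] (min_width=12, slack=1)
Line 4: ['with', 'journey'] (min_width=12, slack=1)
Line 5: ['heart'] (min_width=5, slack=8)
Line 6: ['security'] (min_width=8, slack=5)
Line 7: ['language'] (min_width=8, slack=5)
Line 8: ['rainbow'] (min_width=7, slack=6)
Line 9: ['capture'] (min_width=7, slack=6)
Line 10: ['pencil', 'white'] (min_width=12, slack=1)
Line 11: ['security'] (min_width=8, slack=5)
Line 12: ['electric', 'the'] (min_width=12, slack=1)
Line 13: ['paper', 'the', 'new'] (min_width=13, slack=0)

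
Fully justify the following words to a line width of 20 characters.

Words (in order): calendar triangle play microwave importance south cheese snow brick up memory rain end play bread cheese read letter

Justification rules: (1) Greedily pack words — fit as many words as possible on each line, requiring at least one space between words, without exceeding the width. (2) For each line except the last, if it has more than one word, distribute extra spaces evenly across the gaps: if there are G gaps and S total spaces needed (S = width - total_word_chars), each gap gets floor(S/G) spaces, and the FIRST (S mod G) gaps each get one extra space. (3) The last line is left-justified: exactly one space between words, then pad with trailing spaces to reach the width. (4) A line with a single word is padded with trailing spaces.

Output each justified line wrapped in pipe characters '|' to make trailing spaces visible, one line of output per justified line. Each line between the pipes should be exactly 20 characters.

Answer: |calendar    triangle|
|play       microwave|
|importance     south|
|cheese snow brick up|
|memory rain end play|
|bread   cheese  read|
|letter              |

Derivation:
Line 1: ['calendar', 'triangle'] (min_width=17, slack=3)
Line 2: ['play', 'microwave'] (min_width=14, slack=6)
Line 3: ['importance', 'south'] (min_width=16, slack=4)
Line 4: ['cheese', 'snow', 'brick', 'up'] (min_width=20, slack=0)
Line 5: ['memory', 'rain', 'end', 'play'] (min_width=20, slack=0)
Line 6: ['bread', 'cheese', 'read'] (min_width=17, slack=3)
Line 7: ['letter'] (min_width=6, slack=14)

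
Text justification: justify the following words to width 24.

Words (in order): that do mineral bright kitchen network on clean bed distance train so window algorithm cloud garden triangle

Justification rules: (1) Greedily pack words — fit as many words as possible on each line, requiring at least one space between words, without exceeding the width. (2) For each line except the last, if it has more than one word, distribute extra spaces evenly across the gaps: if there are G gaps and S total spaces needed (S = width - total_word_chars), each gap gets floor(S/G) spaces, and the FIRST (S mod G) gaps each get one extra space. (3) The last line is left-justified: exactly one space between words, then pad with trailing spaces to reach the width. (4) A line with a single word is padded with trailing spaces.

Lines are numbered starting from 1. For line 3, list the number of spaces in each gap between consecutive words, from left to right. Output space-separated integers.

Line 1: ['that', 'do', 'mineral', 'bright'] (min_width=22, slack=2)
Line 2: ['kitchen', 'network', 'on', 'clean'] (min_width=24, slack=0)
Line 3: ['bed', 'distance', 'train', 'so'] (min_width=21, slack=3)
Line 4: ['window', 'algorithm', 'cloud'] (min_width=22, slack=2)
Line 5: ['garden', 'triangle'] (min_width=15, slack=9)

Answer: 2 2 2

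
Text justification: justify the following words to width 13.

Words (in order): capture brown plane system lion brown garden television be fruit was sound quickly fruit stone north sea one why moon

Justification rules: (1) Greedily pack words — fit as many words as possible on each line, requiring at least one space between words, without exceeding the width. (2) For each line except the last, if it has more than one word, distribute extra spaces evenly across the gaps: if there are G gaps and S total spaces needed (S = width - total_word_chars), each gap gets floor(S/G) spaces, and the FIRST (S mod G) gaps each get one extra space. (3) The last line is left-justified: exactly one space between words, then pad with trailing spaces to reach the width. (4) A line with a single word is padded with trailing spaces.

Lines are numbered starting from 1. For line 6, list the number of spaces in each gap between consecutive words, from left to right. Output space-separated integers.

Answer: 5

Derivation:
Line 1: ['capture', 'brown'] (min_width=13, slack=0)
Line 2: ['plane', 'system'] (min_width=12, slack=1)
Line 3: ['lion', 'brown'] (min_width=10, slack=3)
Line 4: ['garden'] (min_width=6, slack=7)
Line 5: ['television', 'be'] (min_width=13, slack=0)
Line 6: ['fruit', 'was'] (min_width=9, slack=4)
Line 7: ['sound', 'quickly'] (min_width=13, slack=0)
Line 8: ['fruit', 'stone'] (min_width=11, slack=2)
Line 9: ['north', 'sea', 'one'] (min_width=13, slack=0)
Line 10: ['why', 'moon'] (min_width=8, slack=5)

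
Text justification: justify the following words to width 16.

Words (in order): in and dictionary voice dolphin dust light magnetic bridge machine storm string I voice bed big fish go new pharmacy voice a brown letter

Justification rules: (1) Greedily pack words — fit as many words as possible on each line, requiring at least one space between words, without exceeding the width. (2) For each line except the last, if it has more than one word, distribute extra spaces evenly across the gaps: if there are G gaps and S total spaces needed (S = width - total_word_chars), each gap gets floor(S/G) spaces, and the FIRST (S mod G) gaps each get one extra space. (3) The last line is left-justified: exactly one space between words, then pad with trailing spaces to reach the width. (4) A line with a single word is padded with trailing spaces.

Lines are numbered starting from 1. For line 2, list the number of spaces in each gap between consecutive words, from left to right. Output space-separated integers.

Line 1: ['in', 'and'] (min_width=6, slack=10)
Line 2: ['dictionary', 'voice'] (min_width=16, slack=0)
Line 3: ['dolphin', 'dust'] (min_width=12, slack=4)
Line 4: ['light', 'magnetic'] (min_width=14, slack=2)
Line 5: ['bridge', 'machine'] (min_width=14, slack=2)
Line 6: ['storm', 'string', 'I'] (min_width=14, slack=2)
Line 7: ['voice', 'bed', 'big'] (min_width=13, slack=3)
Line 8: ['fish', 'go', 'new'] (min_width=11, slack=5)
Line 9: ['pharmacy', 'voice', 'a'] (min_width=16, slack=0)
Line 10: ['brown', 'letter'] (min_width=12, slack=4)

Answer: 1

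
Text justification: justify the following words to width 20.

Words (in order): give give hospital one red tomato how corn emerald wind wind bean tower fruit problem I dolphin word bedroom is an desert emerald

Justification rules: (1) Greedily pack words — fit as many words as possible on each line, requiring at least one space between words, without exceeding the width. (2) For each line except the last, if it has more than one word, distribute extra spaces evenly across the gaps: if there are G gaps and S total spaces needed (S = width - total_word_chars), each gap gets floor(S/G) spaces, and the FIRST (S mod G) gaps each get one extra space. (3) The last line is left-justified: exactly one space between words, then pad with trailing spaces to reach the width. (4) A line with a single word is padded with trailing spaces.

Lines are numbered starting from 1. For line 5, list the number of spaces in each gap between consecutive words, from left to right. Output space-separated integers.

Answer: 4 3

Derivation:
Line 1: ['give', 'give', 'hospital'] (min_width=18, slack=2)
Line 2: ['one', 'red', 'tomato', 'how'] (min_width=18, slack=2)
Line 3: ['corn', 'emerald', 'wind'] (min_width=17, slack=3)
Line 4: ['wind', 'bean', 'tower'] (min_width=15, slack=5)
Line 5: ['fruit', 'problem', 'I'] (min_width=15, slack=5)
Line 6: ['dolphin', 'word', 'bedroom'] (min_width=20, slack=0)
Line 7: ['is', 'an', 'desert', 'emerald'] (min_width=20, slack=0)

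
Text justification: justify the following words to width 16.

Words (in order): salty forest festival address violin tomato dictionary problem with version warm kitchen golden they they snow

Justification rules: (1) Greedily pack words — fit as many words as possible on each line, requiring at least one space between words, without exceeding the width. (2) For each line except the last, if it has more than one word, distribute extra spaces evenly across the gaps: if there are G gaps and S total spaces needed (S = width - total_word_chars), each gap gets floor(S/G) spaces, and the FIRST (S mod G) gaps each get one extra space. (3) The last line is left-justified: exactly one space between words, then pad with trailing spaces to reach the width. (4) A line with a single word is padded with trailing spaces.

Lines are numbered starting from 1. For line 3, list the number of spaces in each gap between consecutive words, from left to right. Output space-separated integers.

Line 1: ['salty', 'forest'] (min_width=12, slack=4)
Line 2: ['festival', 'address'] (min_width=16, slack=0)
Line 3: ['violin', 'tomato'] (min_width=13, slack=3)
Line 4: ['dictionary'] (min_width=10, slack=6)
Line 5: ['problem', 'with'] (min_width=12, slack=4)
Line 6: ['version', 'warm'] (min_width=12, slack=4)
Line 7: ['kitchen', 'golden'] (min_width=14, slack=2)
Line 8: ['they', 'they', 'snow'] (min_width=14, slack=2)

Answer: 4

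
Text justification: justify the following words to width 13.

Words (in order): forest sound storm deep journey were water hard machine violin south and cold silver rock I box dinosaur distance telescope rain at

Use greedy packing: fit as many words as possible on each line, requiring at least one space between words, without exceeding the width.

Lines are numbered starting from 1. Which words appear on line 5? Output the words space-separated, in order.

Answer: machine

Derivation:
Line 1: ['forest', 'sound'] (min_width=12, slack=1)
Line 2: ['storm', 'deep'] (min_width=10, slack=3)
Line 3: ['journey', 'were'] (min_width=12, slack=1)
Line 4: ['water', 'hard'] (min_width=10, slack=3)
Line 5: ['machine'] (min_width=7, slack=6)
Line 6: ['violin', 'south'] (min_width=12, slack=1)
Line 7: ['and', 'cold'] (min_width=8, slack=5)
Line 8: ['silver', 'rock', 'I'] (min_width=13, slack=0)
Line 9: ['box', 'dinosaur'] (min_width=12, slack=1)
Line 10: ['distance'] (min_width=8, slack=5)
Line 11: ['telescope'] (min_width=9, slack=4)
Line 12: ['rain', 'at'] (min_width=7, slack=6)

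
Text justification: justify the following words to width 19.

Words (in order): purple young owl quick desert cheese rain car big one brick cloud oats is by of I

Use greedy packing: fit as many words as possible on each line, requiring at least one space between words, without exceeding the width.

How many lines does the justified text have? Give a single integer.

Line 1: ['purple', 'young', 'owl'] (min_width=16, slack=3)
Line 2: ['quick', 'desert', 'cheese'] (min_width=19, slack=0)
Line 3: ['rain', 'car', 'big', 'one'] (min_width=16, slack=3)
Line 4: ['brick', 'cloud', 'oats', 'is'] (min_width=19, slack=0)
Line 5: ['by', 'of', 'I'] (min_width=7, slack=12)
Total lines: 5

Answer: 5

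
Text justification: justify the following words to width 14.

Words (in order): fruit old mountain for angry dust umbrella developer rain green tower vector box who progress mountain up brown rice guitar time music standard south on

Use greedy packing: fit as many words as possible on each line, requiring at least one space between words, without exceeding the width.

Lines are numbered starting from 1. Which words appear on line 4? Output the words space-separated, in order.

Line 1: ['fruit', 'old'] (min_width=9, slack=5)
Line 2: ['mountain', 'for'] (min_width=12, slack=2)
Line 3: ['angry', 'dust'] (min_width=10, slack=4)
Line 4: ['umbrella'] (min_width=8, slack=6)
Line 5: ['developer', 'rain'] (min_width=14, slack=0)
Line 6: ['green', 'tower'] (min_width=11, slack=3)
Line 7: ['vector', 'box', 'who'] (min_width=14, slack=0)
Line 8: ['progress'] (min_width=8, slack=6)
Line 9: ['mountain', 'up'] (min_width=11, slack=3)
Line 10: ['brown', 'rice'] (min_width=10, slack=4)
Line 11: ['guitar', 'time'] (min_width=11, slack=3)
Line 12: ['music', 'standard'] (min_width=14, slack=0)
Line 13: ['south', 'on'] (min_width=8, slack=6)

Answer: umbrella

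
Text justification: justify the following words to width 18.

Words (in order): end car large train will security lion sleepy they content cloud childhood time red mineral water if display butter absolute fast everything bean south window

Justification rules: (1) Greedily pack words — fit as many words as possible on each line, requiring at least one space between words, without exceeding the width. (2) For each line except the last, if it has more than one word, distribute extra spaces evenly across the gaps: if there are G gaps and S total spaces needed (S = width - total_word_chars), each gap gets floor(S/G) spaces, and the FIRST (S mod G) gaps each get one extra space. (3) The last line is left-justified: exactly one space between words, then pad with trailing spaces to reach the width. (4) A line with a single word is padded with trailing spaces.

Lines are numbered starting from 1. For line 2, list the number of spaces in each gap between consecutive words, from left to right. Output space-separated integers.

Answer: 9

Derivation:
Line 1: ['end', 'car', 'large'] (min_width=13, slack=5)
Line 2: ['train', 'will'] (min_width=10, slack=8)
Line 3: ['security', 'lion'] (min_width=13, slack=5)
Line 4: ['sleepy', 'they'] (min_width=11, slack=7)
Line 5: ['content', 'cloud'] (min_width=13, slack=5)
Line 6: ['childhood', 'time', 'red'] (min_width=18, slack=0)
Line 7: ['mineral', 'water', 'if'] (min_width=16, slack=2)
Line 8: ['display', 'butter'] (min_width=14, slack=4)
Line 9: ['absolute', 'fast'] (min_width=13, slack=5)
Line 10: ['everything', 'bean'] (min_width=15, slack=3)
Line 11: ['south', 'window'] (min_width=12, slack=6)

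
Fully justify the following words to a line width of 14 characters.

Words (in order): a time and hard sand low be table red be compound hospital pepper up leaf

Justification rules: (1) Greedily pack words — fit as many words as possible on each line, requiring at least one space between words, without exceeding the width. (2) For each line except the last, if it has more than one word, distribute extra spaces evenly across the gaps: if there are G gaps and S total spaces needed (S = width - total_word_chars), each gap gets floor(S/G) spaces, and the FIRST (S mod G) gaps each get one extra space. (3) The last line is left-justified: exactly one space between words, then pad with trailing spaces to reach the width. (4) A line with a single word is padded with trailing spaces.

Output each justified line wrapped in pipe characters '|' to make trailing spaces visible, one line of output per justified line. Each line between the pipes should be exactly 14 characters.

Line 1: ['a', 'time', 'and'] (min_width=10, slack=4)
Line 2: ['hard', 'sand', 'low'] (min_width=13, slack=1)
Line 3: ['be', 'table', 'red'] (min_width=12, slack=2)
Line 4: ['be', 'compound'] (min_width=11, slack=3)
Line 5: ['hospital'] (min_width=8, slack=6)
Line 6: ['pepper', 'up', 'leaf'] (min_width=14, slack=0)

Answer: |a   time   and|
|hard  sand low|
|be  table  red|
|be    compound|
|hospital      |
|pepper up leaf|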